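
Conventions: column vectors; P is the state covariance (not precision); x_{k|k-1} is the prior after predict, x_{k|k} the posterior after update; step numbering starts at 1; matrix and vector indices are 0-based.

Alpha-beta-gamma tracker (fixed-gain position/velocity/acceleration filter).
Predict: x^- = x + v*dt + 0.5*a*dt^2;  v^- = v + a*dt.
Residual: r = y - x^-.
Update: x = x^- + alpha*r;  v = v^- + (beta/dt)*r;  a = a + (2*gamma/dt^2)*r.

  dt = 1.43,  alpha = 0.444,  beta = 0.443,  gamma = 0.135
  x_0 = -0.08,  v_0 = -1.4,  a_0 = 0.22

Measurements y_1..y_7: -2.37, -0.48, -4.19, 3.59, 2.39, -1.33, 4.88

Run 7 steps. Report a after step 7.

a_post = -0.6267

step 1: x_pred=-1.8571  r=-0.5129  x^+=-2.0848  v^+=-1.2443  a^+=0.1523
step 2: x_pred=-3.7085  r=3.2285  x^+=-2.2750  v^+=-0.0264  a^+=0.5785
step 3: x_pred=-1.7213  r=-2.4687  x^+=-2.8174  v^+=0.0361  a^+=0.2526
step 4: x_pred=-2.5075  r=6.0975  x^+=0.1998  v^+=2.2863  a^+=1.0577
step 5: x_pred=4.5506  r=-2.1606  x^+=3.5913  v^+=3.1294  a^+=0.7724
step 6: x_pred=8.8560  r=-10.1860  x^+=4.3334  v^+=1.0784  a^+=-0.5725
step 7: x_pred=5.2902  r=-0.4102  x^+=5.1080  v^+=0.1326  a^+=-0.6267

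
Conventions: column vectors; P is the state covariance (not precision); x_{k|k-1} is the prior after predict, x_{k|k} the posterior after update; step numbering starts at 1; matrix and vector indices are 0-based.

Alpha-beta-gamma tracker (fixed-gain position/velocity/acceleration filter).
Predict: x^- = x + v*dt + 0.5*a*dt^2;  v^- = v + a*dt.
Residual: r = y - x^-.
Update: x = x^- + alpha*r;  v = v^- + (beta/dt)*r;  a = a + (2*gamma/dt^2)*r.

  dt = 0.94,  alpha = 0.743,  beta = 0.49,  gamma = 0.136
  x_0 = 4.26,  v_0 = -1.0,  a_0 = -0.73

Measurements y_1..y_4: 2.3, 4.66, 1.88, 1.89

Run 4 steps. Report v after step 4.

v_post = -0.5429

step 1: x_pred=2.9975  r=-0.6975  x^+=2.4793  v^+=-2.0498  a^+=-0.9447
step 2: x_pred=0.1351  r=4.5249  x^+=3.4971  v^+=-0.5791  a^+=0.4482
step 3: x_pred=3.1508  r=-1.2708  x^+=2.2066  v^+=-0.8202  a^+=0.0570
step 4: x_pred=1.4608  r=0.4292  x^+=1.7797  v^+=-0.5429  a^+=0.1891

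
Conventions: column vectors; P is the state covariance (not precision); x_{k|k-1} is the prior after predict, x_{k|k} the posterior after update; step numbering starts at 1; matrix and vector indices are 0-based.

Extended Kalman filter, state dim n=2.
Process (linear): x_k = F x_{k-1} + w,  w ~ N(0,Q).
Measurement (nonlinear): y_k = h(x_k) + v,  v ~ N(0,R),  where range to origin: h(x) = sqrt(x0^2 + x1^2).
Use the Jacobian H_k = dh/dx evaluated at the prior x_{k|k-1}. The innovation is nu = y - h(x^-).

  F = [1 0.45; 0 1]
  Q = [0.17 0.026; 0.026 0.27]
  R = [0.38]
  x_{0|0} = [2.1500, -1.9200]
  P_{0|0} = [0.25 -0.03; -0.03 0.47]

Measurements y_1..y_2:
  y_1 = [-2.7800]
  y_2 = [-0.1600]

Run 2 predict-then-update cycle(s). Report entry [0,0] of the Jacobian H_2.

step 1: x^-=[1.2860, -1.9200]  P^-=[0.4882 0.2075; 0.2075 0.7400]  H_jac=[0.5565 -0.8309]  S=[0.8501]  K=[0.1168; -0.5874]  nu=[-5.0909]  x^+=[0.6916, 1.0703]  P^+=[0.4766 0.2658; 0.2658 0.4467]
step 2: x^-=[1.1732, 1.0703]  P^-=[0.9763 0.4928; 0.4928 0.7167]  H_jac=[0.7388 0.6740]  S=[1.7291]  K=[0.6092; 0.4899]  nu=[-1.7481]  x^+=[0.1083, 0.2139]  P^+=[0.3346 -0.0232; -0.0232 0.3017]

H_jac[0,0] = 0.7388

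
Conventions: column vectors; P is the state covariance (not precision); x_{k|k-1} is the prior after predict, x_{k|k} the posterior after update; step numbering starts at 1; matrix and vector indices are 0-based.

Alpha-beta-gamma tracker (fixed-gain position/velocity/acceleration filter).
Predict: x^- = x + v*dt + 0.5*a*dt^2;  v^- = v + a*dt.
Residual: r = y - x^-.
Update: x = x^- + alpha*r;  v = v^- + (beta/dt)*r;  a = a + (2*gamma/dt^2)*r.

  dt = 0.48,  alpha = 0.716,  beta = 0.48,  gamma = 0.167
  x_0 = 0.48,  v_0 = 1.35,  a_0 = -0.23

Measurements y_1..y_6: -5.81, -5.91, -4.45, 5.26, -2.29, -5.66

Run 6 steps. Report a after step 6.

a_post = -10.4877

step 1: x_pred=1.1015  r=-6.9115  x^+=-3.8471  v^+=-5.6719  a^+=-10.2493
step 2: x_pred=-7.7504  r=1.8404  x^+=-6.4327  v^+=-8.7512  a^+=-7.5814
step 3: x_pred=-11.5066  r=7.0566  x^+=-6.4541  v^+=-5.3336  a^+=2.6482
step 4: x_pred=-8.7092  r=13.9692  x^+=1.2928  v^+=9.9067  a^+=22.8987
step 5: x_pred=8.6859  r=-10.9759  x^+=0.8272  v^+=9.9221  a^+=6.9874
step 6: x_pred=6.3947  r=-12.0547  x^+=-2.2365  v^+=1.2214  a^+=-10.4877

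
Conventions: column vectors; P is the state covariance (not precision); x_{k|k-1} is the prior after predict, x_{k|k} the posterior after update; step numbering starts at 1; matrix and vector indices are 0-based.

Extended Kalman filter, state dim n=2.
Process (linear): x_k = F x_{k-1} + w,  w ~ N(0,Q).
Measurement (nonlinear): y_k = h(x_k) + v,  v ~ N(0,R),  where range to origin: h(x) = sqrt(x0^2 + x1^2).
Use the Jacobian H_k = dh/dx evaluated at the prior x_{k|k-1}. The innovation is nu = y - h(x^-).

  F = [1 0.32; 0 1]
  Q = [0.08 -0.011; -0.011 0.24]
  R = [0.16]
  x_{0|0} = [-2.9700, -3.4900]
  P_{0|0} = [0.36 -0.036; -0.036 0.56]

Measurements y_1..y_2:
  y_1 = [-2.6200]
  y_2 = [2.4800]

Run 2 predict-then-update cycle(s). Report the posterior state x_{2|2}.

x_post = [0.5111, 2.3346]

step 1: x^-=[-4.0868, -3.4900]  P^-=[0.4743 0.1322; 0.1322 0.8000]  H_jac=[-0.7604 -0.6494]  S=[0.9022]  K=[-0.4949; -0.6872]  nu=[-7.9942]  x^+=[-0.1303, 2.0040]  P^+=[0.2533 -0.1747; -0.1747 0.3739]
step 2: x^-=[0.5110, 2.0040]  P^-=[0.2598 -0.0660; -0.0660 0.6139]  H_jac=[0.2471 0.9690]  S=[0.7206]  K=[0.0003; 0.8028]  nu=[0.4119]  x^+=[0.5111, 2.3346]  P^+=[0.2598 -0.0662; -0.0662 0.1494]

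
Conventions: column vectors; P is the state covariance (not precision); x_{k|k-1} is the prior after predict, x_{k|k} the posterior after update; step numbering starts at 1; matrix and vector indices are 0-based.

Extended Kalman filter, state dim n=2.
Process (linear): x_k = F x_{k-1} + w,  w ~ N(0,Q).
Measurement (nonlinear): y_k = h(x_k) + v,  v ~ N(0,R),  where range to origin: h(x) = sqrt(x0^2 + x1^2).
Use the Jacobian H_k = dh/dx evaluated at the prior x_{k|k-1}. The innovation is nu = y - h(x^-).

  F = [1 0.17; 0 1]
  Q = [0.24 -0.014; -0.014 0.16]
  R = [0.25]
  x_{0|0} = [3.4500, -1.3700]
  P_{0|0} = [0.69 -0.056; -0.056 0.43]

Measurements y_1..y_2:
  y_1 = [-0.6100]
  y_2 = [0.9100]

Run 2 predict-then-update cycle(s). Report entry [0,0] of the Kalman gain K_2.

step 1: x^-=[3.2171, -1.3700]  P^-=[0.9234 0.0031; 0.0031 0.5900]  H_jac=[0.9200 -0.3918]  S=[1.1200]  K=[0.7575; -0.2039]  nu=[-4.1067]  x^+=[0.1064, -0.5328]  P^+=[0.2808 0.1760; 0.1760 0.5435]
step 2: x^-=[0.0158, -0.5328]  P^-=[0.5963 0.2544; 0.2544 0.7035]  H_jac=[0.0297 -0.9996]  S=[0.9382]  K=[-0.2522; -0.7414]  nu=[0.3769]  x^+=[-0.0792, -0.8123]  P^+=[0.5367 0.0790; 0.0790 0.1878]

K[0,0] = -0.2522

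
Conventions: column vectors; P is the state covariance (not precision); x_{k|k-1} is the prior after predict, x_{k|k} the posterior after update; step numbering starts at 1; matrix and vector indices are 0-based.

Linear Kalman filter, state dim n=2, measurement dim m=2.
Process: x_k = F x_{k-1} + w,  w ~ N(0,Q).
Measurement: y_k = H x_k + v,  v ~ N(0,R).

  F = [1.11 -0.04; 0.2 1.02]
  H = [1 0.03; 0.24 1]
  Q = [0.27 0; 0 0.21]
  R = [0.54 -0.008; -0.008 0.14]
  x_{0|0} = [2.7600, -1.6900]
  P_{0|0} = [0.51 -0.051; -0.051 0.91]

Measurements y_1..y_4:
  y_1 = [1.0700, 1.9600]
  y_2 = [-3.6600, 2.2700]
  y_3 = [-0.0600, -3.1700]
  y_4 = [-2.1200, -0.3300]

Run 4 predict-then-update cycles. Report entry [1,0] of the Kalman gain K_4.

step 1: x^-=[3.1312, -1.1718]  P^-=[0.9044 0.0188; 0.0188 1.1564]  S=[1.4465 0.2626; 0.2626 1.3575]  K=[0.6157 0.0546; -0.1226 0.8789]  nu=[-2.0260, 2.3803]  x^+=[2.0138, 1.1687]  P^+=[0.3344 -0.0775; -0.0775 0.1426]
step 2: x^-=[2.1885, 1.5948]  P^-=[0.6891 -0.0187; -0.0187 0.3401]  S=[1.2282 0.1487; 0.1487 0.5108]  K=[0.5450 0.1284; -0.0897 0.6831]  nu=[-5.8964, 0.1499]  x^+=[-1.0058, 2.2259]  P^+=[0.2950 -0.0572; -0.0572 0.1101]
step 3: x^-=[-1.2055, 2.0693]  P^-=[0.6387 -0.0033; -0.0033 0.3130]  S=[1.1788 0.1514; 0.1514 0.4882]  K=[0.5231 0.1451; -0.0801 0.6643]  nu=[1.0834, -4.9500]  x^+=[-1.3568, -1.3060]  P^+=[0.2829 -0.0518; -0.0518 0.1061]
step 4: x^-=[-1.4538, -1.6035]  P^-=[0.6233 0.0003; 0.0003 0.3106]  S=[1.1636 0.1512; 0.1512 0.4866]  K=[0.5165 0.1475; -0.0778 0.6625]  nu=[-0.6181, 1.6224]  x^+=[-1.5337, -0.4805]  P^+=[0.2793 -0.0505; -0.0505 0.1055]

K[1,0] = -0.0778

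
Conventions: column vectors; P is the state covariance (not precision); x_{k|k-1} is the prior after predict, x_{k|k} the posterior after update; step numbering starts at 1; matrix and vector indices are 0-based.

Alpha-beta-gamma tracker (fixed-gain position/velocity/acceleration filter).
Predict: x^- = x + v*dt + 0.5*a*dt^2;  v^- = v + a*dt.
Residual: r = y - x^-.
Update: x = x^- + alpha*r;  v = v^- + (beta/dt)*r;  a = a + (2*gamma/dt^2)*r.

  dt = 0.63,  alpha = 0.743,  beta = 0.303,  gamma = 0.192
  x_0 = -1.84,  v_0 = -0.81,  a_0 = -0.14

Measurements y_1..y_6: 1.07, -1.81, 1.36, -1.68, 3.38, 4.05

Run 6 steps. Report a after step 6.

step 1: x_pred=-2.3781  r=3.4481  x^+=0.1838  v^+=0.7602  a^+=3.1960
step 2: x_pred=1.2970  r=-3.1070  x^+=-1.0115  v^+=1.2793  a^+=0.1900
step 3: x_pred=-0.1678  r=1.5278  x^+=0.9674  v^+=2.1338  a^+=1.6682
step 4: x_pred=2.6427  r=-4.3227  x^+=-0.5691  v^+=1.1058  a^+=-2.5141
step 5: x_pred=-0.3713  r=3.7513  x^+=2.4159  v^+=1.3261  a^+=1.1154
step 6: x_pred=3.4727  r=0.5773  x^+=3.9016  v^+=2.3064  a^+=1.6739

a_post = 1.6739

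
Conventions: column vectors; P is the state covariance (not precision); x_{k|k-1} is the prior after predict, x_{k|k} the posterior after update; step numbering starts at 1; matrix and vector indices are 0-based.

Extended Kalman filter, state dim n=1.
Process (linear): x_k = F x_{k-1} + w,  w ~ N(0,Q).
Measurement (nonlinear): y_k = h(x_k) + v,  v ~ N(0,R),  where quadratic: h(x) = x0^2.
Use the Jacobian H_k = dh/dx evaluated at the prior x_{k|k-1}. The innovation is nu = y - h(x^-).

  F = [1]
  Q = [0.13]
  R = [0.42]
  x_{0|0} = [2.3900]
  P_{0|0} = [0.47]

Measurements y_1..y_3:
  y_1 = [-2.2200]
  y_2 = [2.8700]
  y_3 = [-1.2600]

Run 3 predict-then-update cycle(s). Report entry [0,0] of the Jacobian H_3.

step 1: x^-=[2.3900]  P^-=[0.6000]  H_jac=[4.7800]  S=[14.1290]  K=[0.2030]  nu=[-7.9321]  x^+=[0.7799]  P^+=[0.0178]
step 2: x^-=[0.7799]  P^-=[0.1478]  H_jac=[1.5598]  S=[0.7797]  K=[0.2958]  nu=[2.2618]  x^+=[1.4488]  P^+=[0.0796]
step 3: x^-=[1.4488]  P^-=[0.2096]  H_jac=[2.8976]  S=[2.1802]  K=[0.2786]  nu=[-3.3591]  x^+=[0.5129]  P^+=[0.0404]

H_jac[0,0] = 2.8976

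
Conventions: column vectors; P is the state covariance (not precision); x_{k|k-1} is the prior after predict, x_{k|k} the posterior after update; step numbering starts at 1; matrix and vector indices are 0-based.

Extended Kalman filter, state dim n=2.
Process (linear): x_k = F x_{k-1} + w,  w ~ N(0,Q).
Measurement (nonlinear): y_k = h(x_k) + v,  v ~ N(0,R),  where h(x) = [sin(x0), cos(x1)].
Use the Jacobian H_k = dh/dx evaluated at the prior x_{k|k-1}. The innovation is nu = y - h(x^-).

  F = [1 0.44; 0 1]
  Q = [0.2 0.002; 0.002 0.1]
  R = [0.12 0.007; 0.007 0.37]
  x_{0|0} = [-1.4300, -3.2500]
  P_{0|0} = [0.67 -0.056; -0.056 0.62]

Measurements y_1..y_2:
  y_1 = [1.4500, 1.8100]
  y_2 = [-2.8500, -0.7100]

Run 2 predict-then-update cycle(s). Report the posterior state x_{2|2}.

step 1: x^-=[-2.8600, -3.2500]  P^-=[0.9408 0.2188; 0.2188 0.7200]  H_jac=[-0.9606 0.0000; 0.0000 -0.1082]  S=[0.9881 0.0297; 0.0297 0.3784]  K=[-0.9149 0.0093; -0.2070 -0.1896]  nu=[1.7279, 2.8041]  x^+=[-4.4146, -4.1393]  P^+=[0.1142 0.0272; 0.0272 0.6617]
step 2: x^-=[-6.2359, -4.1393]  P^-=[0.4663 0.3204; 0.3204 0.7617]  H_jac=[0.9989 0.0000; 0.0000 -0.8402]  S=[0.5853 -0.2619; -0.2619 0.9078]  K=[0.7615 -0.0769; 0.2656 -0.6284]  nu=[-2.8973, -0.1678]  x^+=[-8.4291, -4.8034]  P^+=[0.0909 0.0275; 0.0275 0.2745]

x_post = [-8.4291, -4.8034]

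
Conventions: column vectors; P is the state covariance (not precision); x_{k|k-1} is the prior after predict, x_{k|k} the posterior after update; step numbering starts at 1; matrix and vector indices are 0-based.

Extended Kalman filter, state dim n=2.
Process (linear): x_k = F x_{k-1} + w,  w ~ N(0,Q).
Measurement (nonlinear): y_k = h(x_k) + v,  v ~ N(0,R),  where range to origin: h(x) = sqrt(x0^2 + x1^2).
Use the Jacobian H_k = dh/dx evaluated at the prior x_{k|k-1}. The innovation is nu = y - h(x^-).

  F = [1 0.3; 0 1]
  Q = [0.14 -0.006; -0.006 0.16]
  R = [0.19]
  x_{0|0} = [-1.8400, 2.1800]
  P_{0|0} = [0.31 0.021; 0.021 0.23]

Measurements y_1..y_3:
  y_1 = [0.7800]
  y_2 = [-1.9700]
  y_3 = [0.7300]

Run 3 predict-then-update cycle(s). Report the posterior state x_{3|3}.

x_post = [-0.4876, -0.6738]

step 1: x^-=[-1.1860, 2.1800]  P^-=[0.4833 0.0840; 0.0840 0.3900]  H_jac=[-0.4779 0.8784]  S=[0.5308]  K=[-0.2961; 0.5698]  nu=[-1.7017]  x^+=[-0.6821, 1.2104]  P^+=[0.4368 0.1736; 0.1736 0.2177]
step 2: x^-=[-0.3190, 1.2104]  P^-=[0.7005 0.2329; 0.2329 0.3777]  H_jac=[-0.2548 0.9670]  S=[0.4739]  K=[0.0985; 0.6455]  nu=[-3.2217]  x^+=[-0.6362, -0.8691]  P^+=[0.6959 0.2027; 0.2027 0.1803]
step 3: x^-=[-0.8970, -0.8691]  P^-=[0.9738 0.2508; 0.2508 0.3403]  H_jac=[-0.7182 -0.6959]  S=[1.1077]  K=[-0.7889; -0.3764]  nu=[-0.5189]  x^+=[-0.4876, -0.6738]  P^+=[0.2844 -0.0781; -0.0781 0.1833]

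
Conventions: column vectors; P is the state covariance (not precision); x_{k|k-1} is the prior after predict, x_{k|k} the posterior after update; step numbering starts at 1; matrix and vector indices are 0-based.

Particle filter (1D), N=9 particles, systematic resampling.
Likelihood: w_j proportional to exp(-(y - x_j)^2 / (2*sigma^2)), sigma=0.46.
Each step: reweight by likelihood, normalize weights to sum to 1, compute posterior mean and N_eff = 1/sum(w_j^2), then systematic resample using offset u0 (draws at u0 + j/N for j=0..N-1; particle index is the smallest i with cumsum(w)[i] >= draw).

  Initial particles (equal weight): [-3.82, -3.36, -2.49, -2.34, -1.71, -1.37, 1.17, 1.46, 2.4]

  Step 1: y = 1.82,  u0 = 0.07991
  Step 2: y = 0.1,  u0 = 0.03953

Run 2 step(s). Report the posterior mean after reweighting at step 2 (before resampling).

step 1: w=[0.0000, 0.0000, 0.0000, 0.0000, 0.0000, 0.0000, 0.2368, 0.4730, 0.2902]  mean=1.6641  Neff=2.7470  idx=[6, 6, 7, 7, 7, 7, 8, 8, 8]
step 2: w=[0.3627, 0.3627, 0.0686, 0.0686, 0.0686, 0.0686, 0.0000, 0.0000, 0.0000]  mean=1.2497  Neff=3.5462  idx=[0, 0, 0, 1, 1, 1, 1, 3, 4]

post_mean = 1.2497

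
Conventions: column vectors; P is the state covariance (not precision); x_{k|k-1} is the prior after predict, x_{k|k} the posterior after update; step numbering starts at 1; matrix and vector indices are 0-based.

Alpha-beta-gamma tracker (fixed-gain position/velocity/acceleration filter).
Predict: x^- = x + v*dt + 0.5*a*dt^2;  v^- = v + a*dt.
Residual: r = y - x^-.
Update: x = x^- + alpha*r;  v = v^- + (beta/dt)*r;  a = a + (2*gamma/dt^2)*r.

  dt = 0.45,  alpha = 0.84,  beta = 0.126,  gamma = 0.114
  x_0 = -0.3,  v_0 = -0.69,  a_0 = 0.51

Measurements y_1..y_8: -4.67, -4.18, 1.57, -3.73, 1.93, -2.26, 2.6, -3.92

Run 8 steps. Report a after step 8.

a_post = -5.1345

step 1: x_pred=-0.5589  r=-4.1111  x^+=-4.0122  v^+=-1.6116  a^+=-4.1188
step 2: x_pred=-5.1545  r=0.9745  x^+=-4.3359  v^+=-3.1922  a^+=-3.0216
step 3: x_pred=-6.0784  r=7.6484  x^+=0.3463  v^+=-2.4104  a^+=5.5898
step 4: x_pred=-0.1725  r=-3.5575  x^+=-3.1608  v^+=-0.8911  a^+=1.5843
step 5: x_pred=-3.4014  r=5.3314  x^+=1.0770  v^+=1.3146  a^+=7.5871
step 6: x_pred=2.4367  r=-4.6967  x^+=-1.5085  v^+=3.4137  a^+=2.2989
step 7: x_pred=0.2604  r=2.3396  x^+=2.2257  v^+=5.1033  a^+=4.9331
step 8: x_pred=5.0216  r=-8.9416  x^+=-2.4893  v^+=4.8195  a^+=-5.1345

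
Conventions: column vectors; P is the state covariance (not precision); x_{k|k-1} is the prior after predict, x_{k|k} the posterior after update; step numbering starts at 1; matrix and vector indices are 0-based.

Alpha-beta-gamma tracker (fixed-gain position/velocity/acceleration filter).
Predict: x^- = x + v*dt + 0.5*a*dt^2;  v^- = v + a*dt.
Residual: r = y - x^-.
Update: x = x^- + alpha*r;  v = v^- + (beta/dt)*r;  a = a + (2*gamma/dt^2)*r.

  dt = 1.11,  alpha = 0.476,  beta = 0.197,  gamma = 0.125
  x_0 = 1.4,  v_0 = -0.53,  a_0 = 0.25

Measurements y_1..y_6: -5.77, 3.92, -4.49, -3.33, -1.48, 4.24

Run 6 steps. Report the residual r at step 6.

step 1: x_pred=0.9657  r=-6.7357  x^+=-2.2405  v^+=-1.4479  a^+=-1.1167
step 2: x_pred=-4.5356  r=8.4556  x^+=-0.5108  v^+=-1.1868  a^+=0.5990
step 3: x_pred=-1.4591  r=-3.0309  x^+=-2.9018  v^+=-1.0598  a^+=-0.0160
step 4: x_pred=-4.0881  r=0.7581  x^+=-3.7272  v^+=-0.9431  a^+=0.1378
step 5: x_pred=-4.6891  r=3.2091  x^+=-3.1616  v^+=-0.2205  a^+=0.7890
step 6: x_pred=-2.9203  r=7.1603  x^+=0.4880  v^+=1.9260  a^+=2.2418

resid = 7.1603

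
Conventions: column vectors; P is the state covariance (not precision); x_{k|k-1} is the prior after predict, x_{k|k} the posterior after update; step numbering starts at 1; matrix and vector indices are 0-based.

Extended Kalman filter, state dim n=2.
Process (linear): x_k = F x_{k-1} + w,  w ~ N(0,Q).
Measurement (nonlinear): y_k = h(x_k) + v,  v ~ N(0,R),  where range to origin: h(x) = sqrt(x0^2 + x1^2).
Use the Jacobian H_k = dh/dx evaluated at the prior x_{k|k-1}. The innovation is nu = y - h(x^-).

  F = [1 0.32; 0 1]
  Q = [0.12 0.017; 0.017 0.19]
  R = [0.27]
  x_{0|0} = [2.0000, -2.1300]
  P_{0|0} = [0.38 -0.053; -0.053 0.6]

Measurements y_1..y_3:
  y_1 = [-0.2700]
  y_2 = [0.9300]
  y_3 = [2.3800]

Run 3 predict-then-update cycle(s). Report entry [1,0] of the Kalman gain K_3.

K[1,0] = 0.3405

step 1: x^-=[1.3184, -2.1300]  P^-=[0.5275 0.1560; 0.1560 0.7900]  H_jac=[0.5263 -0.8503]  S=[0.8477]  K=[0.1710; -0.6956]  nu=[-2.7750]  x^+=[0.8437, -0.1997]  P^+=[0.5027 0.2569; 0.2569 0.3799]
step 2: x^-=[0.7798, -0.1997]  P^-=[0.8260 0.3954; 0.3954 0.5699]  H_jac=[0.9687 -0.2481]  S=[0.8902]  K=[0.7887; 0.2715]  nu=[0.1250]  x^+=[0.8784, -0.1658]  P^+=[0.2723 0.2048; 0.2048 0.5043]
step 3: x^-=[0.8254, -0.1658]  P^-=[0.5750 0.3832; 0.3832 0.6943]  H_jac=[0.9804 -0.1969]  S=[0.7017]  K=[0.6959; 0.3405]  nu=[1.5382]  x^+=[1.8957, 0.3580]  P^+=[0.2352 0.2169; 0.2169 0.6129]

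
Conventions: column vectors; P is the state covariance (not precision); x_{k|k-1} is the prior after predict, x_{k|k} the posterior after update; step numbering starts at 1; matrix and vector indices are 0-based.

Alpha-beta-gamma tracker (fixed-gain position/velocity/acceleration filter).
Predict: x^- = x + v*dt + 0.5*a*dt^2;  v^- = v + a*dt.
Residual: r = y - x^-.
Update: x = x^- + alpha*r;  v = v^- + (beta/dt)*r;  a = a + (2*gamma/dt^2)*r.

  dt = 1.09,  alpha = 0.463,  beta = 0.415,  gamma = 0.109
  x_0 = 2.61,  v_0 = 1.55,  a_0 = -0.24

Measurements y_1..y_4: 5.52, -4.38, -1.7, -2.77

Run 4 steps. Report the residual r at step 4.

step 1: x_pred=4.1569  r=1.3631  x^+=4.7880  v^+=1.8074  a^+=0.0101
step 2: x_pred=6.7641  r=-11.1441  x^+=1.6044  v^+=-2.4245  a^+=-2.0347
step 3: x_pred=-2.2471  r=0.5471  x^+=-1.9938  v^+=-4.4340  a^+=-1.9343
step 4: x_pred=-7.9760  r=5.2060  x^+=-5.5656  v^+=-4.5603  a^+=-0.9791

resid = 5.2060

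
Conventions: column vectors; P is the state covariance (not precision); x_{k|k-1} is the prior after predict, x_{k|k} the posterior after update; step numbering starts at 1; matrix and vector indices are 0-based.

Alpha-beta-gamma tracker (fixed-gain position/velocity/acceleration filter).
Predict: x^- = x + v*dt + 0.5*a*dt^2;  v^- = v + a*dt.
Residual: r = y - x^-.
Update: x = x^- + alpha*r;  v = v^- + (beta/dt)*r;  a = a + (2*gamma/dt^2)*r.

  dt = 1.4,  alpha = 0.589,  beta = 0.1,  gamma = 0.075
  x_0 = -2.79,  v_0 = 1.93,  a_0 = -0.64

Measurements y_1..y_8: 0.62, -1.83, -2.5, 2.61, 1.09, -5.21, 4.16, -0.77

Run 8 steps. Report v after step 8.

v_post = -0.4431

step 1: x_pred=-0.7152  r=1.3352  x^+=0.0712  v^+=1.1294  a^+=-0.5378
step 2: x_pred=1.1253  r=-2.9553  x^+=-0.6154  v^+=0.1653  a^+=-0.7640
step 3: x_pred=-1.1326  r=-1.3674  x^+=-1.9380  v^+=-1.0019  a^+=-0.8686
step 4: x_pred=-4.1919  r=6.8019  x^+=-0.1856  v^+=-1.7321  a^+=-0.3481
step 5: x_pred=-2.9517  r=4.0417  x^+=-0.5711  v^+=-1.9308  a^+=-0.0388
step 6: x_pred=-3.3122  r=-1.8978  x^+=-4.4300  v^+=-2.1206  a^+=-0.1840
step 7: x_pred=-7.5791  r=11.7391  x^+=-0.6648  v^+=-1.5397  a^+=0.7144
step 8: x_pred=-2.1202  r=1.3502  x^+=-1.3249  v^+=-0.4431  a^+=0.8177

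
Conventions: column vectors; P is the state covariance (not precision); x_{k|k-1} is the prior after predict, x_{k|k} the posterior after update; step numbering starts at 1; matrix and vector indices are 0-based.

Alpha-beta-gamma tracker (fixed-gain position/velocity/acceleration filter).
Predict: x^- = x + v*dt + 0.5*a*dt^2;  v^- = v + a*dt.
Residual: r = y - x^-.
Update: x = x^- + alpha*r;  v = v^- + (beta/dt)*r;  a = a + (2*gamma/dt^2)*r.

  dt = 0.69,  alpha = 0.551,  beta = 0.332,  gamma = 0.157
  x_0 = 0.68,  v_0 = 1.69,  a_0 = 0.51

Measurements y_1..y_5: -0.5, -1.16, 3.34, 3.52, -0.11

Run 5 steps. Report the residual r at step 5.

resid = -3.9657

step 1: x_pred=1.9675  r=-2.4675  x^+=0.6079  v^+=0.8546  a^+=-1.1174
step 2: x_pred=0.9316  r=-2.0916  x^+=-0.2209  v^+=-0.9228  a^+=-2.4969
step 3: x_pred=-1.4519  r=4.7919  x^+=1.1884  v^+=-0.3399  a^+=0.6636
step 4: x_pred=1.1118  r=2.4082  x^+=2.4387  v^+=1.2767  a^+=2.2518
step 5: x_pred=3.8557  r=-3.9657  x^+=1.6706  v^+=0.9223  a^+=-0.3637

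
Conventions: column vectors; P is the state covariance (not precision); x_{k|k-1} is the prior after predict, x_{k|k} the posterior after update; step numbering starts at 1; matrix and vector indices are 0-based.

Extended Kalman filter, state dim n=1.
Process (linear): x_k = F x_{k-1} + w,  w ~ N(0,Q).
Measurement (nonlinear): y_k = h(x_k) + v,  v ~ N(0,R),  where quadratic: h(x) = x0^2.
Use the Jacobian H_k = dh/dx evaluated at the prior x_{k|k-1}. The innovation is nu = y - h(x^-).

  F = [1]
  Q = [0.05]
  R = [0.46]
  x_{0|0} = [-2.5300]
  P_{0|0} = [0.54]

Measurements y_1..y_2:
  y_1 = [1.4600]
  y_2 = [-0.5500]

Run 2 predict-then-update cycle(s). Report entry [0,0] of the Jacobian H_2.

step 1: x^-=[-2.5300]  P^-=[0.5900]  H_jac=[-5.0600]  S=[15.5661]  K=[-0.1918]  nu=[-4.9409]  x^+=[-1.5824]  P^+=[0.0174]
step 2: x^-=[-1.5824]  P^-=[0.0674]  H_jac=[-3.1648]  S=[1.1354]  K=[-0.1880]  nu=[-3.0540]  x^+=[-1.0084]  P^+=[0.0273]

H_jac[0,0] = -3.1648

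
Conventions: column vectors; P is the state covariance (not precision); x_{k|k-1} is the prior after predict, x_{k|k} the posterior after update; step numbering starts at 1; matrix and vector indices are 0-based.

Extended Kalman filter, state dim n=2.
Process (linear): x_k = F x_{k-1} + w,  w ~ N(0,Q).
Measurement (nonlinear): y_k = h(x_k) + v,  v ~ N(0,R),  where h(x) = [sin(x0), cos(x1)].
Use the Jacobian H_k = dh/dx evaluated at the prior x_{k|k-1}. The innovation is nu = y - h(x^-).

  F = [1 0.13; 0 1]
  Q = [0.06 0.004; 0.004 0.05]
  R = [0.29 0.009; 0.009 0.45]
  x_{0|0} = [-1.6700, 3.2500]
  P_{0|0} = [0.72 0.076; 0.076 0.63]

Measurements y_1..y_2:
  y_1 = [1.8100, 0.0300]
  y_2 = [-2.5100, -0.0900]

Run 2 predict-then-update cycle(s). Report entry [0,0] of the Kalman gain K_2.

step 1: x^-=[-1.2475, 3.2500]  P^-=[0.8104 0.1619; 0.1619 0.6800]  H_jac=[0.3177 0.0000; 0.0000 0.1082]  S=[0.3718 0.0146; 0.0146 0.4580]  K=[0.6918 0.0162; 0.1322 0.1564]  nu=[2.7582, 1.0241]  x^+=[0.6774, 3.7749]  P^+=[0.6320 0.1251; 0.1251 0.6617]
step 2: x^-=[1.1681, 3.7749]  P^-=[0.7357 0.2151; 0.2151 0.7117]  H_jac=[0.3919 0.0000; 0.0000 0.5918]  S=[0.4030 0.0589; 0.0589 0.6993]  K=[0.6974 0.1233; 0.1227 0.5920]  nu=[-3.4300, 0.7161]  x^+=[-1.1357, 3.7780]  P^+=[0.5189 0.1044; 0.1044 0.4520]

K[0,0] = 0.6974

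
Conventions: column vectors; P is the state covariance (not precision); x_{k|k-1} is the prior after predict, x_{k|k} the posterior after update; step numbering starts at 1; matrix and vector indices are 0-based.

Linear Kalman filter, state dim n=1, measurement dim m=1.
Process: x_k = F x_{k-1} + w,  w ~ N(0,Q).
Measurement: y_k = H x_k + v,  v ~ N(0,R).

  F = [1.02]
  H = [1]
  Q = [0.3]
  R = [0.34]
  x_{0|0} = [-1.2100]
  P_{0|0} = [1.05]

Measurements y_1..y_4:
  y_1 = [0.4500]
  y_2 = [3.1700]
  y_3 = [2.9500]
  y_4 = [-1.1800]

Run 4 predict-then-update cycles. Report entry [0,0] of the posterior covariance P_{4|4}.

step 1: x^-=[-1.2342]  P^-=[1.3924]  S=[1.7324]  K=[0.8037]  nu=[1.6842]  x^+=[0.1195]  P^+=[0.2733]
step 2: x^-=[0.1219]  P^-=[0.5843]  S=[0.9243]  K=[0.6322]  nu=[3.0481]  x^+=[2.0488]  P^+=[0.2149]
step 3: x^-=[2.0897]  P^-=[0.5236]  S=[0.8636]  K=[0.6063]  nu=[0.8603]  x^+=[2.6113]  P^+=[0.2061]
step 4: x^-=[2.6635]  P^-=[0.5145]  S=[0.8545]  K=[0.6021]  nu=[-3.8435]  x^+=[0.3494]  P^+=[0.2047]

P_post[0,0] = 0.2047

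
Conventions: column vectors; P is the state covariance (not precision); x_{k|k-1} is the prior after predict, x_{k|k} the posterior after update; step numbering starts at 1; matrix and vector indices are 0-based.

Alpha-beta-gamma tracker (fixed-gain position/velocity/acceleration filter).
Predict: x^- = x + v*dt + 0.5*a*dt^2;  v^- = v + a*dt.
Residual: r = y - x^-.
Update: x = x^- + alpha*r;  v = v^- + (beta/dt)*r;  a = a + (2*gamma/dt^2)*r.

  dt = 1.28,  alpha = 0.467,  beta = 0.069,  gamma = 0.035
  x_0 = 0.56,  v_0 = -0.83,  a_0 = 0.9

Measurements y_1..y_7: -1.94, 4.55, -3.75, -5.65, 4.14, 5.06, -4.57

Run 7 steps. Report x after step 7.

x_post = 3.3811

step 1: x_pred=0.2349  r=-2.1749  x^+=-0.7808  v^+=0.2048  a^+=0.8071
step 2: x_pred=0.1425  r=4.4075  x^+=2.2008  v^+=1.4754  a^+=0.9954
step 3: x_pred=4.9047  r=-8.6547  x^+=0.8630  v^+=2.2830  a^+=0.6256
step 4: x_pred=4.2977  r=-9.9477  x^+=-0.3479  v^+=2.5475  a^+=0.2006
step 5: x_pred=3.0773  r=1.0627  x^+=3.5736  v^+=2.8616  a^+=0.2460
step 6: x_pred=7.4379  r=-2.3779  x^+=6.3274  v^+=3.0483  a^+=0.1444
step 7: x_pred=10.3476  r=-14.9176  x^+=3.3811  v^+=2.4290  a^+=-0.4929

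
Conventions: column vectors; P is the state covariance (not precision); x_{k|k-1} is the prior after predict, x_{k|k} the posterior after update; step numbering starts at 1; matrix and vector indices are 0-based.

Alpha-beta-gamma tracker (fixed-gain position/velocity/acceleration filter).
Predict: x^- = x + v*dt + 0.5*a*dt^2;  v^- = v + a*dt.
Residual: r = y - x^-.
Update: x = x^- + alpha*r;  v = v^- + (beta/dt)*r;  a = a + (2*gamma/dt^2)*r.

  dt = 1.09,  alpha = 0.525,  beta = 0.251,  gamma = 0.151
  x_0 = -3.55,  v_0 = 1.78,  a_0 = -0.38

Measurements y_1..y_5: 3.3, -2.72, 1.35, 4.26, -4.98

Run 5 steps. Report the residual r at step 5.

resid = -8.1506

step 1: x_pred=-1.8355  r=5.1355  x^+=0.8606  v^+=2.5484  a^+=0.9254
step 2: x_pred=4.1881  r=-6.9081  x^+=0.5613  v^+=1.9663  a^+=-0.8306
step 3: x_pred=2.2112  r=-0.8612  x^+=1.7591  v^+=0.8627  a^+=-1.0495
step 4: x_pred=2.0760  r=2.1840  x^+=3.2226  v^+=0.2217  a^+=-0.4943
step 5: x_pred=3.1706  r=-8.1506  x^+=-1.1085  v^+=-2.1940  a^+=-2.5661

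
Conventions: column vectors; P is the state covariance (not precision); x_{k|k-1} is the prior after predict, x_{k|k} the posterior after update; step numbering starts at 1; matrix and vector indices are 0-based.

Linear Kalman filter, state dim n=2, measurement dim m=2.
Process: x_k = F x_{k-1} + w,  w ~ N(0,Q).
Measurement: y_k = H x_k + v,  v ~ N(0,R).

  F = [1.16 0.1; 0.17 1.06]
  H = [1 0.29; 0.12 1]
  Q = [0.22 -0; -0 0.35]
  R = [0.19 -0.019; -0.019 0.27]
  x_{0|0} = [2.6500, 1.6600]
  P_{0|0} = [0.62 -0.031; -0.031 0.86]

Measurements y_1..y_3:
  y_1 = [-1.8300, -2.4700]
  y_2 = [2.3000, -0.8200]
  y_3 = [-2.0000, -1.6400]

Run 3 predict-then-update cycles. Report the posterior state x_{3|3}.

x_post = [-0.5037, -1.6454]

step 1: x^-=[3.2400, 2.2101]  P^-=[1.0557 0.1748; 0.1748 1.3230]  S=[1.4583 0.6722; 0.6722 1.6502]  K=[0.8304 -0.1556; 0.0093 0.8107]  nu=[-5.7109, -5.0689]  x^+=[-0.7136, -1.9521]  P^+=[0.1839 -0.0798; -0.0798 0.2283]
step 2: x^-=[-1.0230, -2.1905]  P^-=[0.4512 -0.0391; -0.0391 0.5830]  S=[0.6676 0.1638; 0.1638 0.8502]  K=[0.6870 -0.1146; 0.0292 0.6747]  nu=[3.9582, 1.4932]  x^+=[1.5253, -1.0674]  P^+=[0.1507 -0.0621; -0.0621 0.1891]
step 3: x^-=[1.6626, -0.8722]  P^-=[0.4103 -0.0276; -0.0276 0.5444]  S=[0.6300 0.1595; 0.1595 0.8137]  K=[0.6648 -0.1038; 0.0404 0.6571]  nu=[-3.4096, -0.9673]  x^+=[-0.5037, -1.6454]  P^+=[0.1451 -0.0581; -0.0581 0.1836]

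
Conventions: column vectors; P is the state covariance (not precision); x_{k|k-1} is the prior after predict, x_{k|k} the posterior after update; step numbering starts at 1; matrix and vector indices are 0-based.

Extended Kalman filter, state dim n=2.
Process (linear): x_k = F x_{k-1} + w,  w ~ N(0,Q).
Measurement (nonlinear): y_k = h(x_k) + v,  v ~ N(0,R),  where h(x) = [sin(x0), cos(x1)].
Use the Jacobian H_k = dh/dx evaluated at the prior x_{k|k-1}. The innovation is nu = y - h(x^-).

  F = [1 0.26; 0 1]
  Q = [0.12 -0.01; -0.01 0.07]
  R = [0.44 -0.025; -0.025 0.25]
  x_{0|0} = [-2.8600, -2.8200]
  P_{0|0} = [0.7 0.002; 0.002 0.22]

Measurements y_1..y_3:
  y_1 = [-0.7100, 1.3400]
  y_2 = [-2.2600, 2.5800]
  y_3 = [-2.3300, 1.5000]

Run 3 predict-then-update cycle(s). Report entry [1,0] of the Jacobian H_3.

H_jac[1,0] = 0.0000

step 1: x^-=[-3.5932, -2.8200]  P^-=[0.8359 0.0492; 0.0492 0.2900]  H_jac=[-0.8997 0.0000; 0.0000 0.3161]  S=[1.1167 -0.0390; -0.0390 0.2790]  K=[-0.6749 -0.0386; -0.0283 0.3246]  nu=[-1.1464, 2.2887]  x^+=[-2.9078, -2.0446]  P^+=[0.3289 0.0229; 0.0229 0.2590]
step 2: x^-=[-3.4394, -2.0446]  P^-=[0.4783 0.0802; 0.0802 0.3290]  H_jac=[-0.9560 0.0000; 0.0000 0.8898]  S=[0.8772 -0.0932; -0.0932 0.5105]  K=[-0.5165 0.0455; -0.0270 0.5685]  nu=[-2.5535, 3.0363]  x^+=[-1.9825, -0.2495]  P^+=[0.2389 0.0273; 0.0273 0.1605]
step 3: x^-=[-2.0474, -0.2495]  P^-=[0.3840 0.0590; 0.0590 0.2305]  H_jac=[-0.4587 0.0000; 0.0000 0.2469]  S=[0.5208 -0.0317; -0.0317 0.2641]  K=[-0.3373 0.0147; -0.0392 0.2108]  nu=[-1.4414, 0.5310]  x^+=[-1.5534, -0.0811]  P^+=[0.3243 0.0490; 0.0490 0.2174]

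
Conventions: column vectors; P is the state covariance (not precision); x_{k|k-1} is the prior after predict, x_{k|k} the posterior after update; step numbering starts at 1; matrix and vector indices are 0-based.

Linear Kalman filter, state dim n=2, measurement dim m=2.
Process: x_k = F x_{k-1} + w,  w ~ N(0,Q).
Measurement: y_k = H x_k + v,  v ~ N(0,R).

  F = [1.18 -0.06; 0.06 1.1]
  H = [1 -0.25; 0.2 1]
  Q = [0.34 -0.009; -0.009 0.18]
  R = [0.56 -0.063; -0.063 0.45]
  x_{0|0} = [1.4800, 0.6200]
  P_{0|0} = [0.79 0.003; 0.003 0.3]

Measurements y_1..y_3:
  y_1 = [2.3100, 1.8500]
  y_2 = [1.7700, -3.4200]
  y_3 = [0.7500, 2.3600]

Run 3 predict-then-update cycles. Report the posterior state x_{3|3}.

x_post = [1.5497, 0.4366]

step 1: x^-=[1.7092, 0.7708]  P^-=[1.4407 0.0310; 0.0310 0.5462]  S=[2.0193 0.1180; 0.1180 1.0663]  K=[0.6966 0.2222; -0.0831 0.5273]  nu=[0.7935, 0.7374]  x^+=[2.4258, 1.0937]  P^+=[0.3716 -0.0182; -0.0182 0.2462]
step 2: x^-=[2.7968, 1.3486]  P^-=[0.8608 -0.0225; -0.0225 0.4768]  S=[1.4619 -0.0314; -0.0314 0.9522]  K=[0.5965 0.1768; -0.0863 0.4931]  nu=[-0.6897, -5.3280]  x^+=[1.4432, -1.2193]  P^+=[0.3175 -0.0215; -0.0215 0.2317]
step 3: x^-=[1.7762, -1.2546]  P^-=[0.7860 -0.0296; -0.0296 0.4586]  S=[1.3895 -0.0486; -0.0486 0.9282]  K=[0.5769 0.1676; -0.0869 0.4831]  nu=[-1.3398, 3.2594]  x^+=[1.5497, 0.4366]  P^+=[0.3069 -0.0223; -0.0223 0.2274]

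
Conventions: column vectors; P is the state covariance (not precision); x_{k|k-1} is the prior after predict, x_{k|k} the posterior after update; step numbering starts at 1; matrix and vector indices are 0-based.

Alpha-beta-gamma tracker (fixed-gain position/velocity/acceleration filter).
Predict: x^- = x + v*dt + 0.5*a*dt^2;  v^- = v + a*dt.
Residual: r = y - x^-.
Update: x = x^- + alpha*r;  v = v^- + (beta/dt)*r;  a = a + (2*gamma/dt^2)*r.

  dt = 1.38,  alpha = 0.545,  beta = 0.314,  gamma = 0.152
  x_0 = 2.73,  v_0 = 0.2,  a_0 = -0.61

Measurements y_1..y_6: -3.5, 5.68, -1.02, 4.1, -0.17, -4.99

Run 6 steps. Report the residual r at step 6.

step 1: x_pred=2.4252  r=-5.9252  x^+=-0.8041  v^+=-1.9900  a^+=-1.5558
step 2: x_pred=-5.0317  r=10.7117  x^+=0.8062  v^+=-1.6997  a^+=0.1541
step 3: x_pred=-1.3928  r=0.3728  x^+=-1.1896  v^+=-1.4023  a^+=0.2136
step 4: x_pred=-2.9214  r=7.0214  x^+=0.9053  v^+=0.4901  a^+=1.3344
step 5: x_pred=2.8522  r=-3.0222  x^+=1.2051  v^+=1.6439  a^+=0.8520
step 6: x_pred=4.2849  r=-9.2749  x^+=-0.7699  v^+=0.7092  a^+=-0.6286

resid = -9.2749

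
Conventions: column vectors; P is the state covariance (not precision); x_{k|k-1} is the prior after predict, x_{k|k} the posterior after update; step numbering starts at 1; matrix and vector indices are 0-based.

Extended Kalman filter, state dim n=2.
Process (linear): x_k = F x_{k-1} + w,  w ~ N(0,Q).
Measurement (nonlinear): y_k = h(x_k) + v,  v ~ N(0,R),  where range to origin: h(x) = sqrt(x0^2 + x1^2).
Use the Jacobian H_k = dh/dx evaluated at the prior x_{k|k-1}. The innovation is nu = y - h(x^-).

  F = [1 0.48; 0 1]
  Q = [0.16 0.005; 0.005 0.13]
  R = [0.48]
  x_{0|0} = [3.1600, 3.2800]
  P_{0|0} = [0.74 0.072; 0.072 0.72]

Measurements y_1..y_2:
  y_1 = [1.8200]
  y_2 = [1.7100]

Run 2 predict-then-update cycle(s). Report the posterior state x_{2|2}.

step 1: x^-=[4.7344, 3.2800]  P^-=[1.1350 0.4226; 0.4226 0.8500]  H_jac=[0.8220 0.5695]  S=[1.9182]  K=[0.6118; 0.4334]  nu=[-3.9396]  x^+=[2.3240, 1.5724]  P^+=[0.4169 -0.0861; -0.0861 0.4896]
step 2: x^-=[3.0788, 1.5724]  P^-=[0.6071 0.1539; 0.1539 0.6196]  H_jac=[0.8906 0.4548]  S=[1.2144]  K=[0.5029; 0.3450]  nu=[-1.7471]  x^+=[2.2002, 0.9698]  P^+=[0.3000 -0.0567; -0.0567 0.4751]

x_post = [2.2002, 0.9698]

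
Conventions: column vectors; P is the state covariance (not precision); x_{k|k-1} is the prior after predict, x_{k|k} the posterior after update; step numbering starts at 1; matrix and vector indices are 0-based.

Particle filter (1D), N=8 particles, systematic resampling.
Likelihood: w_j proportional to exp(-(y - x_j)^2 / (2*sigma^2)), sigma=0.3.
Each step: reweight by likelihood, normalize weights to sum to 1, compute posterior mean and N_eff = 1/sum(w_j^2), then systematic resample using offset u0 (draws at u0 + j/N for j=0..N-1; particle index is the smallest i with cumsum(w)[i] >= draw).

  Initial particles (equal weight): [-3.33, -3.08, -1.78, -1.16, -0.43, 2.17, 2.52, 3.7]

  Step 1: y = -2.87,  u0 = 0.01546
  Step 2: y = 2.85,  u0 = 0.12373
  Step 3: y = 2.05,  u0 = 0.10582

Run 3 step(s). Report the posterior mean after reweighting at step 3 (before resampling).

step 1: w=[0.2825, 0.7163, 0.0012, 0.0000, 0.0000, 0.0000, 0.0000, 0.0000]  mean=-3.1490  Neff=1.6867  idx=[0, 0, 0, 1, 1, 1, 1, 1]
step 2: w=[0.0000, 0.0000, 0.0000, 0.2000, 0.2000, 0.2000, 0.2000, 0.2000]  mean=-3.0800  Neff=5.0000  idx=[3, 4, 4, 5, 6, 6, 7, 7]
step 3: w=[0.1250, 0.1250, 0.1250, 0.1250, 0.1250, 0.1250, 0.1250, 0.1250]  mean=-3.0800  Neff=8.0000  idx=[0, 1, 2, 3, 4, 5, 6, 7]

post_mean = -3.0800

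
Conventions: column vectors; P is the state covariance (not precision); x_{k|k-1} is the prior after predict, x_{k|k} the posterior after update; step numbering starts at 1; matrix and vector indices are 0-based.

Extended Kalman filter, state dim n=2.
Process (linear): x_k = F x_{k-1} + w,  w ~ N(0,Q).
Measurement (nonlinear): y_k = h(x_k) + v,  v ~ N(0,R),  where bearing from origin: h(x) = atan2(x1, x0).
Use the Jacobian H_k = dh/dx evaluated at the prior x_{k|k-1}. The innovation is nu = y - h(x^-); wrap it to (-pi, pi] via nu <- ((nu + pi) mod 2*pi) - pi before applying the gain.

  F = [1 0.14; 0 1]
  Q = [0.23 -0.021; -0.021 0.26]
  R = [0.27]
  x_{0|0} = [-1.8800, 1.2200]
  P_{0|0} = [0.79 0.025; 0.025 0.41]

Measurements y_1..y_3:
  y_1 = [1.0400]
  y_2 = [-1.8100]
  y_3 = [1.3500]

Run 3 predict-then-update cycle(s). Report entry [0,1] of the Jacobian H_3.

step 1: x^-=[-1.7092, 1.2200]  P^-=[1.0350 0.0614; 0.0614 0.6700]  H_jac=[-0.2767 -0.3876]  S=[0.4630]  K=[-0.6698; -0.5975]  nu=[-1.4817]  x^+=[-0.7168, 2.1053]  P^+=[0.8273 -0.1239; -0.1239 0.5047]
step 2: x^-=[-0.4220, 2.1053]  P^-=[1.0325 -0.0743; -0.0743 0.7647]  H_jac=[-0.4566 -0.0915]  S=[0.4855]  K=[-0.9571; -0.0743]  nu=[2.7046]  x^+=[-3.0106, 1.9043]  P^+=[0.5877 -0.1088; -0.1088 0.7620]
step 3: x^-=[-2.7440, 1.9043]  P^-=[0.8022 -0.0231; -0.0231 1.0220]  H_jac=[-0.1707 -0.2460]  S=[0.3533]  K=[-0.3715; -0.7004]  nu=[-1.1849]  x^+=[-2.3038, 2.7342]  P^+=[0.7534 -0.1150; -0.1150 0.8487]

H_jac[0,1] = -0.2460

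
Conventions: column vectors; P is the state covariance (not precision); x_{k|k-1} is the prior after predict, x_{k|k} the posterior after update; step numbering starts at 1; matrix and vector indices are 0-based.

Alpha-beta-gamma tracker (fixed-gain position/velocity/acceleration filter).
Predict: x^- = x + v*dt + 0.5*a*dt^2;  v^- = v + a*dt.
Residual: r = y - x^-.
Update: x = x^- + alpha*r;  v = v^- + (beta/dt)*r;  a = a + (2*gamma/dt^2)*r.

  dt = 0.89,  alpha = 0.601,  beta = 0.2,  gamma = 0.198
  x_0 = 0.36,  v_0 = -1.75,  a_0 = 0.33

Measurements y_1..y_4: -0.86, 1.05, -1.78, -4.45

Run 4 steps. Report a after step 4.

a_post = -1.4309

step 1: x_pred=-1.0668  r=0.2068  x^+=-0.9425  v^+=-1.4098  a^+=0.4334
step 2: x_pred=-2.0256  r=3.0756  x^+=-0.1772  v^+=-0.3330  a^+=1.9710
step 3: x_pred=0.3071  r=-2.0871  x^+=-0.9472  v^+=0.9522  a^+=0.9276
step 4: x_pred=0.2676  r=-4.7176  x^+=-2.5677  v^+=0.7176  a^+=-1.4309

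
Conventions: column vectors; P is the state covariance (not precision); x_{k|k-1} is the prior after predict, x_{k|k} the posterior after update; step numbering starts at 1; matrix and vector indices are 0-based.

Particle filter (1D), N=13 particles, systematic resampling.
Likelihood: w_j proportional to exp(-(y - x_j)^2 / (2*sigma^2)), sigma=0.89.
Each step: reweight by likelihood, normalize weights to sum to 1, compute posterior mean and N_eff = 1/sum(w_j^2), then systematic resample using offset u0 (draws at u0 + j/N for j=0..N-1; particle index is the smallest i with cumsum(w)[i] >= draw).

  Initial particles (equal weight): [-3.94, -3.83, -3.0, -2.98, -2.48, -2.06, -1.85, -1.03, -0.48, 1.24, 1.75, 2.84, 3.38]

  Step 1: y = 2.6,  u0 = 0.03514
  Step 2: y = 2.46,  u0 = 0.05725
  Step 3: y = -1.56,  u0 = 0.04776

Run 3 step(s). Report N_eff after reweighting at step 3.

N_eff = 1.9150

step 1: w=[0.0000, 0.0000, 0.0000, 0.0000, 0.0000, 0.0000, 0.0000, 0.0001, 0.0010, 0.1200, 0.2444, 0.3719, 0.2627]  mean=2.5199  Neff=3.5534  idx=[9, 9, 10, 10, 10, 11, 11, 11, 11, 11, 12, 12, 12]
step 2: w=[0.0421, 0.0421, 0.0783, 0.0783, 0.0783, 0.0983, 0.0983, 0.0983, 0.0983, 0.0983, 0.0631, 0.0631, 0.0631]  mean=2.5514  Neff=12.1634  idx=[1, 2, 3, 4, 5, 6, 7, 7, 8, 9, 10, 11, 12]
step 3: w=[0.7023, 0.0982, 0.0982, 0.0982, 0.0005, 0.0005, 0.0005, 0.0005, 0.0005, 0.0005, 0.0000, 0.0000, 0.0000]  mean=1.3951  Neff=1.9150  idx=[0, 0, 0, 0, 0, 0, 0, 0, 0, 1, 2, 2, 3]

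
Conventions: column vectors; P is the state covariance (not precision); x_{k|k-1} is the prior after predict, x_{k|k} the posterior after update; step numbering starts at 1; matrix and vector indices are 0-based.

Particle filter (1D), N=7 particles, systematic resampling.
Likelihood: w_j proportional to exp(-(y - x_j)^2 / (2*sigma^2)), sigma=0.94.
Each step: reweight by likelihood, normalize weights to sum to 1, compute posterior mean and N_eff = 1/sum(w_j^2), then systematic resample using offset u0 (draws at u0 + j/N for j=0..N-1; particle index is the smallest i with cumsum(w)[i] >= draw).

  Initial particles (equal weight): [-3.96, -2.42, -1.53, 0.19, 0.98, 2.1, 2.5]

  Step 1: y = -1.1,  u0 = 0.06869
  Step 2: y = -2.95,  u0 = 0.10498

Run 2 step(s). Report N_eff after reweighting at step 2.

N_eff = 4.0532

step 1: w=[0.0055, 0.2115, 0.5107, 0.2211, 0.0490, 0.0017, 0.0004]  mean=-1.2206  Neff=2.8021  idx=[1, 1, 2, 2, 2, 3, 3]
step 2: w=[0.3192, 0.3192, 0.1196, 0.1196, 0.1196, 0.0014, 0.0014]  mean=-2.0934  Neff=4.0532  idx=[0, 0, 1, 1, 2, 3, 4]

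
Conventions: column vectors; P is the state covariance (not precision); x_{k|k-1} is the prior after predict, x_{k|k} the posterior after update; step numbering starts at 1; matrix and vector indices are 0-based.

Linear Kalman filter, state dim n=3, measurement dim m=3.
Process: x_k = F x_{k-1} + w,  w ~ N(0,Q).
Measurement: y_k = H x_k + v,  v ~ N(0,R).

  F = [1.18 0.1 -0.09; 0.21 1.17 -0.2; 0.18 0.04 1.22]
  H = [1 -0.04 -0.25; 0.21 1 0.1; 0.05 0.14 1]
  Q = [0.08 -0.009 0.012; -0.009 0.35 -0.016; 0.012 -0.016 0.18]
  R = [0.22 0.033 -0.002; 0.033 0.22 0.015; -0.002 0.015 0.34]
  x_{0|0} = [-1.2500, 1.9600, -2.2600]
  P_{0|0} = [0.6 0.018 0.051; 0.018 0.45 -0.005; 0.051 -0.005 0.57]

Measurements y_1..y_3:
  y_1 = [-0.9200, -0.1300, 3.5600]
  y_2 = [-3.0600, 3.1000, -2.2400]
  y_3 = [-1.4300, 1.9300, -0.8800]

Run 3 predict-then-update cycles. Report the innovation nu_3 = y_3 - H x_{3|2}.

step 1: x^-=[-1.0756, 2.4827, -2.9038]  P^-=[0.9181 0.2154 0.1518; 0.2154 1.0222 -0.1033; 0.1518 -0.1033 1.0707]  S=[1.1114 0.4052 -0.0421; 0.4052 1.3696 0.2199; -0.0421 0.2199 1.4223]  K=[0.7715 0.0528 0.1749; -0.1237 0.8237 -0.0954; -0.0412 -0.0837 0.7597]  nu=[-0.4710, -2.0964, 6.1700]  x^+=[-0.4707, 0.2254, 1.9783]  P^+=[0.1835 -0.0038 0.0501; -0.0038 0.1810 -0.0450; 0.0501 -0.0450 0.2609]
step 2: x^-=[-0.7109, -0.2308, 2.3378]  P^-=[0.3287 0.0498 0.0887; 0.0498 0.6313 -0.1179; 0.0887 -0.1179 0.5921]  S=[0.5360 0.1456 -0.0338; 0.1456 0.8728 0.0695; -0.0338 0.0695 0.9219]  K=[0.5658 0.0409 0.1393; -0.1076 0.7469 -0.0896; -0.0373 -0.0902 0.6346]  nu=[-1.7739, 3.2463, -4.5100]  x^+=[-2.2100, 2.7887, -0.7512]  P^+=[0.1355 -0.0028 0.0405; -0.0028 0.1642 -0.0419; 0.0405 -0.0419 0.2183]
step 3: x^-=[-2.2614, 2.9489, -1.2027]  P^-=[0.2637 0.0388 0.0699; 0.0388 0.6043 -0.1076; 0.0699 -0.1076 0.5233]  S=[0.4771 0.1203 -0.0405; 0.1203 0.8389 0.0637; -0.0405 0.0637 0.8532]  K=[0.5140 0.0374 0.1254; -0.1064 0.7390 -0.0849; -0.0451 -0.0878 0.6042]  nu=[0.6486, -0.4237, 0.0229]  x^+=[-1.9410, 2.5648, -1.1809]  P^+=[0.1230 -0.0024 0.0364; -0.0024 0.1623 -0.0402; 0.0364 -0.0402 0.2080]

innov = [0.6486, -0.4237, 0.0229]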